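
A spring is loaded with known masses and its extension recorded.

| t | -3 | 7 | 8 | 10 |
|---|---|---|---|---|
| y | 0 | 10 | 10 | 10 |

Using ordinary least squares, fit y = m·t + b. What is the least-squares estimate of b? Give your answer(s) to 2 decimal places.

With design matrix X, XᵀX = [[222, 22]; [22, 4]] and Xᵀy = [250, 30]ᵀ.
det = 222·4 − 22² = 404.
m = (250·4 − 22·30)/404 = 85/101; b = (222·30 − 22·250)/404 = 290/101.

b = 2.87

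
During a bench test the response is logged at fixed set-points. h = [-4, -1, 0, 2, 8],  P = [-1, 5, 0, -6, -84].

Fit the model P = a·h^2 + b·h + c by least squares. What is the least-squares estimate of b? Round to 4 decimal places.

Setting ∂/∂a … = 0 gives: 4369·a + 455·b + 85·c = -5411;  455·a + 85·b + 5·c = -685;  85·a + 5·b + 5·c = -86.
(Σh^2·h^2 = 4369, Σh^2·h = 455, Σh^2 = 85, Σh·h = 85, Σh = 5, Σ1 = 5, Σh^2·P = -5411, Σh·P = -685, ΣP = -86.)
Row-reducing yields a = -449/462, b = -6913/2310, c = 81/35.

b = -2.9926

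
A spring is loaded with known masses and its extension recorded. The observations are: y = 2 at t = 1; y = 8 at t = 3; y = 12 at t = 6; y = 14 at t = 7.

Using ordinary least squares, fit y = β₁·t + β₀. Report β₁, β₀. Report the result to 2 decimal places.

Setting ∂/∂β₁ … = 0 gives: 95·β₁ + 17·β₀ = 196;  17·β₁ + 4·β₀ = 36.
(Σt·t = 95, Σt = 17, Σ1 = 4, Σt·y = 196, Σy = 36.)
det = 95·4 − 17² = 91.
β₁ = (196·4 − 17·36)/91 = 172/91; β₀ = (95·36 − 17·196)/91 = 88/91.

β₁ = 1.89, β₀ = 0.97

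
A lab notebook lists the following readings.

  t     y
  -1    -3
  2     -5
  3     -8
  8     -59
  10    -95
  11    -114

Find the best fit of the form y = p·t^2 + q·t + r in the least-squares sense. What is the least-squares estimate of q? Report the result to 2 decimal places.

q = 0.70

Compute the Gram sums: Σt^2·t^2 = 28835, Σt^2·t = 2877, Σt^2 = 299, Σt·t = 299, Σt = 33, Σ1 = 6.
For Aᵀy: Σt^2·y = -27165, Σt·y = -2707, Σy = -284.
AᵀA·[p, q, r]ᵀ = Aᵀy becomes [[28835, 2877, 299]; [2877, 299, 33]; [299, 33, 6]]·[p, q, r]ᵀ = [-27165, -2707, -284]ᵀ.
Solving the 3×3 system (Gaussian elimination) gives p = -3211/3226, q = 2245/3226, r = -2515/1613.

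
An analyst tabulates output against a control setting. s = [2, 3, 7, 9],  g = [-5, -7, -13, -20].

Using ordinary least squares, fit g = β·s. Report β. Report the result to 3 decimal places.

β = -2.112

Sums needed: Σs·s = 143.
Right-hand side: Σs·g = -302.
Normal equations: [[143]]·[β]ᵀ = [-302]ᵀ.
β = (-302)/143 = -2.11189.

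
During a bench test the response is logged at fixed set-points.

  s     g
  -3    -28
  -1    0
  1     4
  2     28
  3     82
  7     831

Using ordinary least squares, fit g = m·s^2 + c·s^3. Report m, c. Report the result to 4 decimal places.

m = 2.9469, c = 2.0022

From the data, Σs^2·s^2 = 2581, Σs^2·s^3 = 16839, Σs^3·s^3 = 119173.
And Σs^2·g = 41321, Σs^3·g = 288231.
AᵀA·[m, c]ᵀ = Aᵀg becomes [[2581, 16839]; [16839, 119173]]·[m, c]ᵀ = [41321, 288231]ᵀ.
Eliminating c: 119173·(row 1) − 16839·(row 2) gives 24033592·m = 119173·41321 − 16839·288231 = 70825724, so m = 17706431/6008398.
Then c = (288231 − 16839·(17706431/6008398))/119173 = 12029973/6008398.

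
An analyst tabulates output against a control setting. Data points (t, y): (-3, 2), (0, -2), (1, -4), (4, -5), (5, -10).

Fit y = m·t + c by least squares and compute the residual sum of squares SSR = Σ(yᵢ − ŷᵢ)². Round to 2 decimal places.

Setting ∂/∂m … = 0 gives: 51·m + 7·c = -80;  7·m + 5·c = -19.
Δ = 51·5 − 7² = 206.
m = ((-80)·5 − 7·(-19))/206 = -267/206; c = (51·(-19) − 7·(-80))/206 = -409/206.
Residuals: 10/103, -3/206, -74/103, 447/206, -158/103; SSR = 1563/206.

SSR = 7.59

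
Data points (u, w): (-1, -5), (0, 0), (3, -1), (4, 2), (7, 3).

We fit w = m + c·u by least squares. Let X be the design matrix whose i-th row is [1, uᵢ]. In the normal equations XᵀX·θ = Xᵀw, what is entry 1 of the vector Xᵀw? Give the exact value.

-1

Entry 1 ↔ basis 1, so (Xᵀw)_{1} = Σᵢ wᵢ = (1)·(-5) + (1)·(0) + (1)·(-1) + (1)·(2) + (1)·(3) = -1.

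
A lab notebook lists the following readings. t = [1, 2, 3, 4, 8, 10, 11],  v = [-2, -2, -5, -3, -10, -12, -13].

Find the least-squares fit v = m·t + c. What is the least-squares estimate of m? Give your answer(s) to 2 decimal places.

m = -1.17

Forming AᵀA = [[315, 39]; [39, 7]] and Aᵀv = [-376, -47]ᵀ gives AᵀA·[m, c]ᵀ = Aᵀv.
Δ = 315·7 − 39² = 684.
m = ((-376)·7 − 39·(-47))/684 = -799/684; c = (315·(-47) − 39·(-376))/684 = -47/228.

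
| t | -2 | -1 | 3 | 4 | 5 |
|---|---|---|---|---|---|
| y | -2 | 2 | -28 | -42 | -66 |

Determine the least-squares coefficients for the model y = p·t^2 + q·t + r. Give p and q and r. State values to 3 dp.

p = -2.057, q = -2.913, r = 0.673

XᵀX·[p, q, r]ᵀ = Xᵀy reads: 979·p + 207·q + 55·r = -2580;  207·p + 55·q + 9·r = -580;  55·p + 9·q + 5·r = -136.
Row-reducing yields p = -7322/3559, q = -10366/3559, r = 2396/3559.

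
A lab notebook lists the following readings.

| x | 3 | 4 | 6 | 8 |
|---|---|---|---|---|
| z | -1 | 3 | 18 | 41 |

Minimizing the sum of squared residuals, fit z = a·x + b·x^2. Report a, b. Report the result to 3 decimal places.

a = -3.578, b = 1.089

Normal-equation sums: Σx·x = 125, Σx·x^2 = 819, Σx^2·x^2 = 5729.
For Mᵀz: Σx·z = 445, Σx^2·z = 3311.
MᵀM·[a, b]ᵀ = Mᵀz becomes [[125, 819]; [819, 5729]]·[a, b]ᵀ = [445, 3311]ᵀ.
Eliminating b: 5729·(row 1) − 819·(row 2) gives 45364·a = 5729·445 − 819·3311 = -162304, so a = -40576/11341.
Then b = (3311 − 819·(-40576/11341))/5729 = 12355/11341.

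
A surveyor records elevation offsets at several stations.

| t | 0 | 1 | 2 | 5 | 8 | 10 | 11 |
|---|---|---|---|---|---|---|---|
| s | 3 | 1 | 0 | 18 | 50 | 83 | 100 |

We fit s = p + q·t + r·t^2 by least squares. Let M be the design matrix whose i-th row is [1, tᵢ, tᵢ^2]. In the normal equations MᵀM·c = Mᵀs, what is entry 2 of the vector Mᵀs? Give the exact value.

Entry 2 ↔ basis t, so (Mᵀs)_{2} = Σᵢ (t)·sᵢ = (0)·(3) + (1)·(1) + (2)·(0) + (5)·(18) + (8)·(50) + (10)·(83) + (11)·(100) = 2421.

2421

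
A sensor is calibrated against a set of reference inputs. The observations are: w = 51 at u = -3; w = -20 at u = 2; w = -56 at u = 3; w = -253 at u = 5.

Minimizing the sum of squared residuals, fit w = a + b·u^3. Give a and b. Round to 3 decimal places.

Compute the Gram sums: Σ1 = 4, Σu^3 = 133, Σu^3·u^3 = 17147.
Moment sums: Σw = -278, Σu^3·w = -34674.
So MᵀM·[a, b]ᵀ = Mᵀw: [[4, 133]; [133, 17147]]·[a, b]ᵀ = [-278, -34674]ᵀ.
Eliminating b: 17147·(row 1) − 133·(row 2) gives 50899·a = 17147·(-278) − 133·(-34674) = -155224, so a = -155224/50899.
Then b = ((-34674) − 133·(-155224/50899))/17147 = -101722/50899.

a = -3.050, b = -1.999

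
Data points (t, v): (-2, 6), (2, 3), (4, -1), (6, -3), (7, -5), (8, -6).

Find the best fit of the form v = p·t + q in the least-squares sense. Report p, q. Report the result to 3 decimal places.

p = -1.249, q = 4.206

The normal equations are: 173·p + 25·q = -111;  25·p + 6·q = -6.
det = 173·6 − 25² = 413.
p = ((-111)·6 − 25·(-6))/413 = -516/413; q = (173·(-6) − 25·(-111))/413 = 1737/413.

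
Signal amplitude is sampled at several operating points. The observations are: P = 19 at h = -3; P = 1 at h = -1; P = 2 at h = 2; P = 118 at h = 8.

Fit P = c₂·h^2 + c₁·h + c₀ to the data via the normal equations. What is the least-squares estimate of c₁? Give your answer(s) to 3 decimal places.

Setting ∂/∂c₂ … = 0 gives: 4194·c₂ + 492·c₁ + 78·c₀ = 7732;  492·c₂ + 78·c₁ + 6·c₀ = 890;  78·c₂ + 6·c₁ + 4·c₀ = 140.
(Σh^2·h^2 = 4194, Σh^2·h = 492, Σh^2 = 78, Σh·h = 78, Σh = 6, Σ1 = 4, Σh^2·P = 7732, Σh·P = 890, ΣP = 140.)
Row-reducing yields c₂ = 15023/7302, c₁ = -9685/7302, c₀ = -7617/2434.

c₁ = -1.326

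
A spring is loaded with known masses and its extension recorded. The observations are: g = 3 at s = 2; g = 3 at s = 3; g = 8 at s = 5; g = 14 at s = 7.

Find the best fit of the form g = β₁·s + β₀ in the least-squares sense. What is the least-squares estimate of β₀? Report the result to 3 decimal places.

From the data, Σs·s = 87, Σs = 17, Σ1 = 4.
For Aᵀg: Σs·g = 153, Σg = 28.
Δ = 87·4 − 17² = 59.
β₁ = (153·4 − 17·28)/59 = 136/59; β₀ = (87·28 − 17·153)/59 = -165/59.

β₀ = -2.797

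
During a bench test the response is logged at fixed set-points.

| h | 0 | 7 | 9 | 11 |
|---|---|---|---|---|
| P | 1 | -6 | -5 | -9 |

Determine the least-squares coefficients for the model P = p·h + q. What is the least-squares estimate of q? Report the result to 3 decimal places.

The normal system MᵀM·[p, q]ᵀ = MᵀP is [[251, 27]; [27, 4]]·[p, q]ᵀ = [-186, -19]ᵀ.
Eliminating q: 4·(row 1) − 27·(row 2) gives 275·p = 4·(-186) − 27·(-19) = -231, so p = -21/25.
Then q = ((-19) − 27·(-21/25))/4 = 23/25.

q = 0.920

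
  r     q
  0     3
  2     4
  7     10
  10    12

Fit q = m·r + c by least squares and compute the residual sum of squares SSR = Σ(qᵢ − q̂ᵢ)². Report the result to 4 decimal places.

SSR = 0.9004

Forming XᵀX = [[153, 19]; [19, 4]] and Xᵀq = [198, 29]ᵀ gives XᵀX·[m, c]ᵀ = Xᵀq.
det = 153·4 − 19² = 251.
m = (198·4 − 19·29)/251 = 241/251; c = (153·29 − 19·198)/251 = 675/251.
Residuals: 78/251, -153/251, 148/251, -73/251; SSR = 226/251.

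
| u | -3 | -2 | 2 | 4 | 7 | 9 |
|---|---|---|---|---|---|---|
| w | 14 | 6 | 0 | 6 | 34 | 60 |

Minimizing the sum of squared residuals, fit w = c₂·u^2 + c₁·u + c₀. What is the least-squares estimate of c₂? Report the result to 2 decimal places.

Normal-equation sums: Σu^2·u^2 = 9331, Σu^2·u = 1109, Σu^2 = 163, Σu·u = 163, Σu = 17, Σ1 = 6.
Right-hand side: Σu^2·w = 6772, Σu·w = 748, Σw = 120.
So XᵀX·[c₂, c₁, c₀]ᵀ = Xᵀw: [[9331, 1109, 163]; [1109, 163, 17]; [163, 17, 6]]·[c₂, c₁, c₀]ᵀ = [6772, 748, 120]ᵀ.
Row-reducing yields c₂ = 52219/54069, c₁ = -102185/54069, c₀ = -15904/18023.

c₂ = 0.97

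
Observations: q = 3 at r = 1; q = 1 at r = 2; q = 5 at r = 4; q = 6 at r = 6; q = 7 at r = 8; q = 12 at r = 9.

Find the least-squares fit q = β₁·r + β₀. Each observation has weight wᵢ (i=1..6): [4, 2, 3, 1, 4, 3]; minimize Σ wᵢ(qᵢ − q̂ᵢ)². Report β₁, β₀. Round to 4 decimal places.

β₁ = 0.9706, β₀ = 0.9706

With design matrix X, XᵀWX = [[595, 85]; [85, 17]] and XᵀWq = [660, 99]ᵀ.
Eliminating β₀: 17·(row 1) − 85·(row 2) gives 2890·β₁ = 17·660 − 85·99 = 2805, so β₁ = 33/34.
Then β₀ = (99 − 85·(33/34))/17 = 33/34.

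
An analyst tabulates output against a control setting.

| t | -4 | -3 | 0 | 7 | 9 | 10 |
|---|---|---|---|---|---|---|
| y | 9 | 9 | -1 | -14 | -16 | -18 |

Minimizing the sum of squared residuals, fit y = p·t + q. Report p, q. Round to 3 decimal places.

p = -1.985, q = 1.121

Entries of XᵀX: Σt·t = 255, Σt = 19, Σ1 = 6.
For Xᵀy: Σt·y = -485, Σy = -31.
XᵀX·[p, q]ᵀ = Xᵀy becomes [[255, 19]; [19, 6]]·[p, q]ᵀ = [-485, -31]ᵀ.
Eliminating q: 6·(row 1) − 19·(row 2) gives 1169·p = 6·(-485) − 19·(-31) = -2321, so p = -2321/1169.
Then q = ((-31) − 19·(-2321/1169))/6 = 1310/1169.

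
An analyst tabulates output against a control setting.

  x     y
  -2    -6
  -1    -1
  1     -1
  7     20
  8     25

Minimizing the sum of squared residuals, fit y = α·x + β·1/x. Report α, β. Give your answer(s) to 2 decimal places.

With design matrix A, AᵀA = [[119, 5]; [5, 7169/3136]] and Aᵀy = [352, 503/56]ᵀ.
Δ = 119·(7169/3136) − 5² = 110673/448.
α = (352·(7169/3136) − 5·(503/56))/(110673/448) = 794216/258237; β = (119·(503/56) − 5·352)/(110673/448) = -103208/36891.

α = 3.08, β = -2.80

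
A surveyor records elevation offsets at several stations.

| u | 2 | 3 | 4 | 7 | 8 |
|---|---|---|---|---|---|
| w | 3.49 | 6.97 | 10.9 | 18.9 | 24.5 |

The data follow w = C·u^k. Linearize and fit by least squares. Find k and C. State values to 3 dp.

Let Y = ln w. Fitting Y = k·ln u + ln C by least squares:
XᵀX = [[11.7199, 7.2034]; [7.2034, 5]], rhs = [18.6818, 11.7181]ᵀ  (here Σln u = 7.2034, Σ(ln u)² = 11.7199, Σln w = 11.7181, Σln u·ln w = 18.6818).
Δ = 11.7199·5 − (7.2034)² = 6.7102; k = (18.6818·5 − 7.2034·11.7181)/6.7102 = 1.34102, ln C = (11.7199·11.7181 − 7.2034·18.6818)/6.7102 = 0.41164, so C = exp(0.41164) = 1.50930.

k = 1.341, C = 1.509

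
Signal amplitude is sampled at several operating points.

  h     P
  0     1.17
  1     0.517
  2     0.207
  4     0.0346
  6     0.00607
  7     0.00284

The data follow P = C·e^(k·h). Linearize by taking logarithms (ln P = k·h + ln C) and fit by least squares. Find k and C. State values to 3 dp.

k = -0.870, C = 1.181

Linearized form: ln P = k·h + ln C. From the 6 transformed points,
Over the data: Σh = 20.0000, Σ(h)² = 106.0000, Σln P = -16.4100, Σh·ln P = -88.9394.
Normal system: [[106.0000, 20.0000]; [20.0000, 6]]·[k, ln C]ᵀ = [-88.9394, -16.4100]ᵀ.
Δ = 106.0000·6 − (20.0000)² = 236.0000; k = (-88.9394·6 − 20.0000·-16.4100)/236.0000 = -0.87049, ln C = (106.0000·-16.4100 − 20.0000·-88.9394)/236.0000 = 0.16665, so C = exp(0.16665) = 1.18134.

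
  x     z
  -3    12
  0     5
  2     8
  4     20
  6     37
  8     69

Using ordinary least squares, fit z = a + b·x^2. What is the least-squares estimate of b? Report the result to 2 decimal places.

With design matrix M, MᵀM = [[6, 129]; [129, 5745]] and Mᵀz = [151, 6208]ᵀ.
Δ = 6·5745 − 129² = 17829.
a = (151·5745 − 129·6208)/17829 = 7407/1981; b = (6·6208 − 129·151)/17829 = 5923/5943.

b = 1.00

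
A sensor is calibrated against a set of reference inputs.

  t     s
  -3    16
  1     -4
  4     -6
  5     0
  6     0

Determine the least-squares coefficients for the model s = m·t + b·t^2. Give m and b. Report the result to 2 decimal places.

Setting ∂/∂m … = 0 gives: 87·m + 379·b = -76;  379·m + 2259·b = 44.
Δ = 87·2259 − 379² = 52892.
m = ((-76)·2259 − 379·44)/52892 = -47090/13223; b = (87·44 − 379·(-76))/52892 = 8158/13223.

m = -3.56, b = 0.62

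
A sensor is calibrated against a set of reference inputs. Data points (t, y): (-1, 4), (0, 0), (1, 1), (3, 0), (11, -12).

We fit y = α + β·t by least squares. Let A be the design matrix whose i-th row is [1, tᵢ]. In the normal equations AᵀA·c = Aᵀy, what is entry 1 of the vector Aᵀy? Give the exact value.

-7

Entry 1 ↔ basis 1, so (Aᵀy)_{1} = Σᵢ yᵢ = (1)·(4) + (1)·(0) + (1)·(1) + (1)·(0) + (1)·(-12) = -7.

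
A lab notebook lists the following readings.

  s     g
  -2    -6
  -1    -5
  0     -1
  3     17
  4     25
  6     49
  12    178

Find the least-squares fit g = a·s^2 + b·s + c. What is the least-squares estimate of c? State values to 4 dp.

c = -2.7510

Normal-equation sums: Σs^2·s^2 = 22386, Σs^2·s = 2026, Σs^2 = 210, Σs·s = 210, Σs = 22, Σ1 = 7.
For Mᵀg: Σs^2·g = 27920, Σs·g = 2598, Σg = 257.
Solving the 3×3 system (Gaussian elimination) gives a = 702087/699776, b = 297919/99968, c = -481263/174944.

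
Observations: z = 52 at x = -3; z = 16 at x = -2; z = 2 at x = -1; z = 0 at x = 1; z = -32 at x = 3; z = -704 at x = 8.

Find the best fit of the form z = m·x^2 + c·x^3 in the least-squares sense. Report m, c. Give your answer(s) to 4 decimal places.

m = 1.1320, c = -1.5167

The normal system MᵀM·[m, c]ᵀ = Mᵀz is [[4276, 32736]; [32736, 263668]]·[m, c]ᵀ = [-44810, -362846]ᵀ.
Δ = 4276·263668 − 32736² = 55798672.
m = ((-44810)·263668 − 32736·(-362846))/55798672 = 7895447/6974834; c = (4276·(-362846) − 32736·(-44810))/55798672 = -10578667/6974834.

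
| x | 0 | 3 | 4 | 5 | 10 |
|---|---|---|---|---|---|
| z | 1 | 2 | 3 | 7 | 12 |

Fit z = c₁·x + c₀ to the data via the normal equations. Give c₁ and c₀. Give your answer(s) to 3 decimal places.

From the data, Σx·x = 150, Σx = 22, Σ1 = 5.
For Mᵀz: Σx·z = 173, Σz = 25.
So MᵀM·[c₁, c₀]ᵀ = Mᵀz: [[150, 22]; [22, 5]]·[c₁, c₀]ᵀ = [173, 25]ᵀ.
det = 150·5 − 22² = 266.
c₁ = (173·5 − 22·25)/266 = 45/38; c₀ = (150·25 − 22·173)/266 = -4/19.

c₁ = 1.184, c₀ = -0.211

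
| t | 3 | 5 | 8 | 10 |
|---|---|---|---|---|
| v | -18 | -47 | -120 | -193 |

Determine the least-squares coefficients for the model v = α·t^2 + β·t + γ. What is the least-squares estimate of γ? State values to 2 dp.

Entries of AᵀA: Σt^2·t^2 = 14802, Σt^2·t = 1664, Σt^2 = 198, Σt·t = 198, Σt = 26, Σ1 = 4.
Right-hand side: Σt^2·v = -28317, Σt·v = -3179, Σv = -378.
So AᵀA·[α, β, γ]ᵀ = Aᵀv: [[14802, 1664, 198]; [1664, 198, 26]; [198, 26, 4]]·[α, β, γ]ᵀ = [-28317, -3179, -378]ᵀ.
Solving the 3×3 system (Gaussian elimination) gives α = -11/5, β = 537/145, γ = -561/58.

γ = -9.67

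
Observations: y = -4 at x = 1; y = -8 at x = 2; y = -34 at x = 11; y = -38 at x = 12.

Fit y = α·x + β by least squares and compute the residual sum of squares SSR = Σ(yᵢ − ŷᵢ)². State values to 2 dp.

SSR = 0.99

With design matrix M, MᵀM = [[270, 26]; [26, 4]] and Mᵀy = [-850, -84]ᵀ.
Eliminating β: 4·(row 1) − 26·(row 2) gives 404·α = 4·(-850) − 26·(-84) = -1216, so α = -304/101.
Then β = ((-84) − 26·(-304/101))/4 = -145/101.
Residuals: 45/101, -55/101, 55/101, -45/101; SSR = 100/101.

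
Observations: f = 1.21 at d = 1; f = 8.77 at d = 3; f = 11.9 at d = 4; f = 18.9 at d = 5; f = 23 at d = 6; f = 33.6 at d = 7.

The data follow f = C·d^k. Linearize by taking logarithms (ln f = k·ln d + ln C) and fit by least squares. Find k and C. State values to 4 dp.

k = 1.6742, C = 1.2451

With ln fᵢ as the transformed response and ln dᵢ as the regressor:
Σln d = 7.8320, Σ(ln d)² = 12.7160, Σln f = 14.4277, Σln d·ln f = 23.0061.
Equations: 12.7160·k + 7.8320·ln C = 23.0061;  7.8320·k + 6·ln C = 14.4277.
Δ = 12.7160·6 − (7.8320)² = 14.9557; k = (23.0061·6 − 7.8320·14.4277)/14.9557 = 1.67419, ln C = (12.7160·14.4277 − 7.8320·23.0061)/14.9557 = 0.21923, so C = exp(0.21923) = 1.24512.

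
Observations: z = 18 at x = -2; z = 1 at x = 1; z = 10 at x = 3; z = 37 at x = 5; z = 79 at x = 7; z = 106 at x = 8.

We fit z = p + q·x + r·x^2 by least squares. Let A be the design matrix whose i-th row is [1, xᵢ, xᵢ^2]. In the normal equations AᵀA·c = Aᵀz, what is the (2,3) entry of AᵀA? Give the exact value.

1000

Row 2 ↔ basis x, column 3 ↔ basis x^2, so (AᵀA)_{2,3} = Σᵢ (x)·(x^2) = (-2)·(4) + (1)·(1) + (3)·(9) + (5)·(25) + (7)·(49) + (8)·(64) = 1000.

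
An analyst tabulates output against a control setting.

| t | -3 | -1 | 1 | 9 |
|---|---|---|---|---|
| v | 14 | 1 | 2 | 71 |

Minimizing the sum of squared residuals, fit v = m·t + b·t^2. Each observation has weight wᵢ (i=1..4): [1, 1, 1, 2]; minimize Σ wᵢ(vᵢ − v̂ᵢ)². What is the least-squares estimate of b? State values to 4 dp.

b = 1.0224

Compute the Gram sums: Σwᵢ·t·t = 173, Σwᵢ·t·t^2 = 1431, Σwᵢ·t^2·t^2 = 13205.
For AᵀWv: Σwᵢ·t·v = 1237, Σwᵢ·t^2·v = 11631.
So AᵀWA·[m, b]ᵀ = AᵀWv: [[173, 1431]; [1431, 13205]]·[m, b]ᵀ = [1237, 11631]ᵀ.
Determinant 173·13205 − 1431² = 236704.
m = (1237·13205 − 1431·11631)/236704 = -9668/7397; b = (173·11631 − 1431·1237)/236704 = 7563/7397.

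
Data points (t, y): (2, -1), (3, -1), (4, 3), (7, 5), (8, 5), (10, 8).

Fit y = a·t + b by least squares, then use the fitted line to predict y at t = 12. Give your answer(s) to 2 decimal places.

ŷ = 10.14

From the data, Σt·t = 242, Σt = 34, Σ1 = 6.
Moment sums: Σt·y = 162, Σy = 19.
So AᵀA·[a, b]ᵀ = Aᵀy: [[242, 34]; [34, 6]]·[a, b]ᵀ = [162, 19]ᵀ.
Δ = 242·6 − 34² = 296.
a = (162·6 − 34·19)/296 = 163/148; b = (242·19 − 34·162)/296 = -455/148.
At t = 12: ŷ = (163/148)·(12) + (-455/148)·(1) = 1501/148.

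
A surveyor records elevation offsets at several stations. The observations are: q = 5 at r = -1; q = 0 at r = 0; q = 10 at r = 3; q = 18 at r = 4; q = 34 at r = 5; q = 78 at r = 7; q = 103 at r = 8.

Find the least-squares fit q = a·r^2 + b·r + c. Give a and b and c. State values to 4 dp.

a = 2.0177, b = -3.1737, c = -0.0544

XᵀX·[a, b, c]ᵀ = Xᵀq reads: 7460·a + 1070·b + 164·c = 11647;  1070·a + 164·b + 26·c = 1637;  164·a + 26·b + 7·c = 248.
(Σr^2·r^2 = 7460, Σr^2·r = 1070, Σr^2 = 164, Σr·r = 164, Σr = 26, Σ1 = 7, Σr^2·q = 11647, Σr·q = 1637, Σq = 248.)
Inverting the 3×3 Gram matrix, [a, b, c]ᵀ = [222787/110418, -350437/110418, -13/239]ᵀ.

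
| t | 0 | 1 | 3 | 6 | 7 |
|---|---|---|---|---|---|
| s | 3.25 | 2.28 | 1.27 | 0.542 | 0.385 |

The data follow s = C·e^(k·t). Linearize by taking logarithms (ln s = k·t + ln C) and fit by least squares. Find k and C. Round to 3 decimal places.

k = -0.299, C = 3.159

With ln sᵢ as the transformed response and tᵢ as the regressor:
AᵀA = [[95.0000, 17.0000]; [17.0000, 5]], rhs = [-8.8153, 0.6748]ᵀ  (here Σt = 17.0000, Σ(t)² = 95.0000, Σln s = 0.6748, Σt·ln s = -8.8153).
Slope k = (n·Σt·ln s − Σt·Σln s)/(n·Σ(t)² − (Σt)²) = (5·-8.8153 − 17.0000·0.6748)/186.0000 = -0.29865; ln C = (Σln s − k·Σt)/n = 1.15038, so C = exp(1.15038) = 3.15939.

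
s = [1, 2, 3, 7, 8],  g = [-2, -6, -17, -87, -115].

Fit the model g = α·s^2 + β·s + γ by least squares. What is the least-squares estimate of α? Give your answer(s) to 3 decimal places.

Setting ∂/∂α … = 0 gives: 6595·α + 891·β + 127·γ = -11802;  891·α + 127·β + 21·γ = -1594;  127·α + 21·β + 5·γ = -227.
Row-reducing yields α = -12815/7118, β = 589/7118, γ = -65/3559.

α = -1.800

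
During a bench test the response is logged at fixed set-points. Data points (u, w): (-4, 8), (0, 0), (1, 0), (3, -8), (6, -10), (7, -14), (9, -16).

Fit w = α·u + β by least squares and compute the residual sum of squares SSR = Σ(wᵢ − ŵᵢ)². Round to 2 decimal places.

SSR = 12.25

Entries of AᵀA: Σu·u = 192, Σu = 22, Σ1 = 7.
For Aᵀw: Σu·w = -358, Σw = -40.
Eliminating β: 7·(row 1) − 22·(row 2) gives 860·α = 7·(-358) − 22·(-40) = -1626, so α = -813/430.
Then β = ((-40) − 22·(-813/430))/7 = 49/215.
Residuals: 9/43, -49/215, 143/86, -1099/430, 48/43, -427/430, 339/430; SSR = 2633/215.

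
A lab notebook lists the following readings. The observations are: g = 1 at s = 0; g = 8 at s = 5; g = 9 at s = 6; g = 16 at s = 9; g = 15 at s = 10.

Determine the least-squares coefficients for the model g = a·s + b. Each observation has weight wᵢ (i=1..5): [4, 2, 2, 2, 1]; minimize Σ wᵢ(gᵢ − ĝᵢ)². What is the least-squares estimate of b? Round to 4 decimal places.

b = 0.7773

AᵀWA·[a, b]ᵀ = AᵀWg reads: 384·a + 50·b = 626;  50·a + 11·b = 85.
(Σwᵢ·s·s = 384, Σwᵢ·s = 50, Σwᵢ·1 = 11, Σwᵢ·s·g = 626, Σwᵢ·g = 85.)
Eliminating b: 11·(row 1) − 50·(row 2) gives 1724·a = 11·626 − 50·85 = 2636, so a = 659/431.
Then b = (85 − 50·(659/431))/11 = 335/431.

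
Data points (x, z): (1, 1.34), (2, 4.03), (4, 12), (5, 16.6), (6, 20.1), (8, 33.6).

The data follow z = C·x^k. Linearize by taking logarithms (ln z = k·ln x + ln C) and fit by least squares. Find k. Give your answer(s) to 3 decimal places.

k = 1.537

Taking logs, ln z = k·ln x + ln C, so regress ln z on ln x.
Σln x = 7.5601, Σ(ln x)² = 12.5270, Σln z = 13.4960, Σln x·ln z = 21.6173.
Equations: 12.5270·k + 7.5601·ln C = 21.6173;  7.5601·k + 6·ln C = 13.4960.
Solving (det = 18.0074): k = 1.53675, ln C = 0.31300.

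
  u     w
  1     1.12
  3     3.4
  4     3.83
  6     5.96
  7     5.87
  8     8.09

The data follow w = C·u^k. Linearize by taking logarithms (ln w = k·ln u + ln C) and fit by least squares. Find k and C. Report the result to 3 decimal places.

With ln wᵢ as the transformed response and ln uᵢ as the regressor:
AᵀA = [[14.4498, 8.3020]; [8.3020, 6]], rhs = [14.1958, 8.3255]ᵀ  (here Σln u = 8.3020, Σ(ln u)² = 14.4498, Σln w = 8.3255, Σln u·ln w = 14.1958).
Δ = 14.4498·6 − (8.3020)² = 17.7753; k = (14.1958·6 − 8.3020·8.3255)/17.7753 = 0.90328, ln C = (14.4498·8.3255 − 8.3020·14.1958)/17.7753 = 0.13774, so C = exp(0.13774) = 1.14768.

k = 0.903, C = 1.148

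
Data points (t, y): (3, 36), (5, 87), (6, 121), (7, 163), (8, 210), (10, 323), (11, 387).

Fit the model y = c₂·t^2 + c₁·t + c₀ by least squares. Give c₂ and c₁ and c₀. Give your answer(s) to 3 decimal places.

c₂ = 3.059, c₁ = 1.151, c₀ = 4.783

The normal equations are: 33140·c₂ + 3554·c₁ + 404·c₀ = 107409;  3554·c₂ + 404·c₁ + 50·c₀ = 11577;  404·c₂ + 50·c₁ + 7·c₀ = 1327.
Solving the 3×3 system (Gaussian elimination) gives c₂ = 48869/15974, c₁ = 18393/15974, c₀ = 38198/7987.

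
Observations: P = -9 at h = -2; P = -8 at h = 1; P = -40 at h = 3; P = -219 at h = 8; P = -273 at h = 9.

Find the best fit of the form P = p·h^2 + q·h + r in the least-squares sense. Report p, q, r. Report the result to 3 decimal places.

Compute the Gram sums: Σh^2·h^2 = 10755, Σh^2·h = 1261, Σh^2 = 159, Σh·h = 159, Σh = 19, Σ1 = 5.
For MᵀP: Σh^2·P = -36533, Σh·P = -4319, ΣP = -549.
Solving the 3×3 system (Gaussian elimination) gives p = -236487/79087, q = -244940/79087, r = -232694/79087.

p = -2.990, q = -3.097, r = -2.942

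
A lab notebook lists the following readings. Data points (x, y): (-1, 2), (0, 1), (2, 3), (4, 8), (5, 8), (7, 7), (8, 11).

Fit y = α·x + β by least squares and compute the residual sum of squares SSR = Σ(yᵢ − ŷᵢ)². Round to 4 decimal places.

SSR = 12.8545

Setting ∂/∂α … = 0 gives: 159·α + 25·β = 213;  25·α + 7·β = 40.
Δ = 159·7 − 25² = 488.
α = (213·7 − 25·40)/488 = 491/488; β = (159·40 − 25·213)/488 = 1035/488.
Residuals: 54/61, -547/488, -553/488, 905/488, 207/244, -132/61, 405/488; SSR = 6273/488.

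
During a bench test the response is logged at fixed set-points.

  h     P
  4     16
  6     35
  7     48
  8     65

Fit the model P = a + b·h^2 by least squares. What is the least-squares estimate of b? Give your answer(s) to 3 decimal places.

Entries of XᵀX: Σ1 = 4, Σh^2 = 165, Σh^2·h^2 = 8049.
Right-hand side: ΣP = 164, Σh^2·P = 8028.
So XᵀX·[a, b]ᵀ = XᵀP: [[4, 165]; [165, 8049]]·[a, b]ᵀ = [164, 8028]ᵀ.
Determinant 4·8049 − 165² = 4971.
a = (164·8049 − 165·8028)/4971 = -1528/1657; b = (4·8028 − 165·164)/4971 = 1684/1657.

b = 1.016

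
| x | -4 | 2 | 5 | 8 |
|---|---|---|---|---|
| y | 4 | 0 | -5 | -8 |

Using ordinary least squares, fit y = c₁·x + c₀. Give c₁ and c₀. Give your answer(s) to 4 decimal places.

With design matrix M, MᵀM = [[109, 11]; [11, 4]] and Mᵀy = [-105, -9]ᵀ.
Eliminating c₀: 4·(row 1) − 11·(row 2) gives 315·c₁ = 4·(-105) − 11·(-9) = -321, so c₁ = -107/105.
Then c₀ = ((-9) − 11·(-107/105))/4 = 58/105.

c₁ = -1.0190, c₀ = 0.5524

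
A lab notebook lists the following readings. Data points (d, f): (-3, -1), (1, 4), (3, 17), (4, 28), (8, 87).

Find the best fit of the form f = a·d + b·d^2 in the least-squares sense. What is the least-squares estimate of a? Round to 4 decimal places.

Sums needed: Σd·d = 99, Σd·d^2 = 577, Σd^2·d^2 = 4515.
Moment sums: Σd·f = 866, Σd^2·f = 6164.
XᵀX·[a, b]ᵀ = Xᵀf becomes [[99, 577]; [577, 4515]]·[a, b]ᵀ = [866, 6164]ᵀ.
Δ = 99·4515 − 577² = 114056.
a = (866·4515 − 577·6164)/114056 = 176681/57028; b = (99·6164 − 577·866)/114056 = 55277/57028.

a = 3.0981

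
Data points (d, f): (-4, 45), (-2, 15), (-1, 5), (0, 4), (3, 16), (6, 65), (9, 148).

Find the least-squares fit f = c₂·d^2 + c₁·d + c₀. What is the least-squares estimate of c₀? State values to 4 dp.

Sums needed: Σd^2·d^2 = 8211, Σd^2·d = 899, Σd^2 = 147, Σd·d = 147, Σd = 11, Σ1 = 7.
For Xᵀf: Σd^2·f = 15257, Σd·f = 1555, Σf = 298.
Inverting the 3×3 Gram matrix, [c₂, c₁, c₀]ᵀ = [193101/95564, -6922/3413, 317743/95564]ᵀ.

c₀ = 3.3249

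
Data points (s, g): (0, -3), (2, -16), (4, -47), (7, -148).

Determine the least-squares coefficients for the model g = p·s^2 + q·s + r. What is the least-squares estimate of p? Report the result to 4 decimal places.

p = -3.0982

Entries of MᵀM: Σs^2·s^2 = 2673, Σs^2·s = 415, Σs^2 = 69, Σs·s = 69, Σs = 13, Σ1 = 4.
Moment sums: Σs^2·g = -8068, Σs·g = -1256, Σg = -214.
Solving the 3×3 system (Gaussian elimination) gives p = -5078/1639, q = 1868/1639, r = -6162/1639.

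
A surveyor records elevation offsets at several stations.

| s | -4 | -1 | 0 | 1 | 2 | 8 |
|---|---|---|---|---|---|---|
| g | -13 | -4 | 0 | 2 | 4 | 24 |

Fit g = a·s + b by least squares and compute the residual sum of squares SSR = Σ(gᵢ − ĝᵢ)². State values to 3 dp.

SSR = 2.521

Forming MᵀM = [[86, 6]; [6, 6]] and Mᵀg = [258, 13]ᵀ gives MᵀM·[a, b]ᵀ = Mᵀg.
Determinant 86·6 − 6² = 480.
a = (258·6 − 6·13)/480 = 49/16; b = (86·13 − 6·258)/480 = -43/48.
Residuals: 7/48, -1/24, 43/48, -1/6, -59/48, 19/48; SSR = 121/48.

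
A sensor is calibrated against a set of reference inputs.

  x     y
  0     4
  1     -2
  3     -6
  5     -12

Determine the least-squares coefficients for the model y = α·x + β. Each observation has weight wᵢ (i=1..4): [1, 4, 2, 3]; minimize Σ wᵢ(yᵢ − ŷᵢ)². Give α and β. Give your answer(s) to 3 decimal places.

α = -2.725, β = 1.612

Entries of MᵀWM: Σwᵢ·x·x = 97, Σwᵢ·x = 25, Σwᵢ·1 = 10.
For MᵀWy: Σwᵢ·x·y = -224, Σwᵢ·y = -52.
So MᵀWM·[α, β]ᵀ = MᵀWy: [[97, 25]; [25, 10]]·[α, β]ᵀ = [-224, -52]ᵀ.
Eliminating β: 10·(row 1) − 25·(row 2) gives 345·α = 10·(-224) − 25·(-52) = -940, so α = -188/69.
Then β = ((-52) − 25·(-188/69))/10 = 556/345.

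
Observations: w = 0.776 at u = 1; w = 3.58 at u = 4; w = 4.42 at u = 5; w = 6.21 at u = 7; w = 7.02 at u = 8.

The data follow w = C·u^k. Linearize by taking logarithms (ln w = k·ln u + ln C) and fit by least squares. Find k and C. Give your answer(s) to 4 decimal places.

Let Y = ln w. Fitting Y = k·ln u + ln C by least squares:
Σln u = 7.0211, Σ(ln u)² = 12.6227, Σln w = 6.2828, Σln u·ln w = 11.7658.
Equations: 12.6227·k + 7.0211·ln C = 11.7658;  7.0211·k + 5·ln C = 6.2828.
Δ = 12.6227·5 − (7.0211)² = 13.8181; k = (11.7658·5 − 7.0211·6.2828)/13.8181 = 1.06502, ln C = (12.6227·6.2828 − 7.0211·11.7658)/13.8181 = -0.23896, so C = exp(-0.23896) = 0.78745.

k = 1.0650, C = 0.7874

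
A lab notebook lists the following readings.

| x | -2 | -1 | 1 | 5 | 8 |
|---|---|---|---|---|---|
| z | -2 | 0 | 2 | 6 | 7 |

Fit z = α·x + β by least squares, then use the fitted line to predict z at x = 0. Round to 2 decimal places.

ẑ = 0.63

AᵀA·[α, β]ᵀ = Aᵀz reads: 95·α + 11·β = 92;  11·α + 5·β = 13.
Eliminating β: 5·(row 1) − 11·(row 2) gives 354·α = 5·92 − 11·13 = 317, so α = 317/354.
Then β = (13 − 11·(317/354))/5 = 223/354.
At x = 0: ẑ = (317/354)·(0) + (223/354)·(1) = 223/354.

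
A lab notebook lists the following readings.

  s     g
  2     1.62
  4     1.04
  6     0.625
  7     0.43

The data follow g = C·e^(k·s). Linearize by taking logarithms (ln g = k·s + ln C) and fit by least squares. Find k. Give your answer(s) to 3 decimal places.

With ln gᵢ as the transformed response and sᵢ as the regressor:
XᵀX = [[105.0000, 19.0000]; [19.0000, 4]], rhs = [-7.6061, -0.7923]ᵀ  (here Σs = 19.0000, Σ(s)² = 105.0000, Σln g = -0.7923, Σs·ln g = -7.6061).
Slope k = (n·Σs·ln g − Σs·Σln g)/(n·Σ(s)² − (Σs)²) = (4·-7.6061 − 19.0000·-0.7923)/59.0000 = -0.26051; ln C = (Σln g − k·Σs)/n = 1.03934.

k = -0.261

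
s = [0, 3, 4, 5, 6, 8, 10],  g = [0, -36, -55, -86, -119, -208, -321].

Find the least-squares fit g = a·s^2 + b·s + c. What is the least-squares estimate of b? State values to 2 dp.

Setting ∂/∂a … = 0 gives: 16354·a + 1944·b + 250·c = -53050;  1944·a + 250·b + 36·c = -6346;  250·a + 36·b + 7·c = -825.
(Σs^2·s^2 = 16354, Σs^2·s = 1944, Σs^2 = 250, Σs·s = 250, Σs = 36, Σ1 = 7, Σs^2·g = -53050, Σs·g = -6346, Σg = -825.)
Solving the 3×3 system (Gaussian elimination) gives a = -254158/84441, b = -52849/28147, c = -59519/84441.

b = -1.88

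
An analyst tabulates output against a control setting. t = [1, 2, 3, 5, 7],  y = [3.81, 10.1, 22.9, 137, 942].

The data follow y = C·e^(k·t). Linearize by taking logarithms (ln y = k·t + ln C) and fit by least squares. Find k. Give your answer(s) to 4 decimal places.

k = 0.9101

Let Y = ln y. Fitting Y = k·t + ln C by least squares:
Σt = 18.0000, Σ(t)² = 88.0000, Σln y = 18.5493, Σt·ln y = 87.8921.
Equations: 88.0000·k + 18.0000·ln C = 87.8921;  18.0000·k + 5·ln C = 18.5493.
Δ = 88.0000·5 − (18.0000)² = 116.0000; k = (87.8921·5 − 18.0000·18.5493)/116.0000 = 0.91011, ln C = (88.0000·18.5493 − 18.0000·87.8921)/116.0000 = 0.43345.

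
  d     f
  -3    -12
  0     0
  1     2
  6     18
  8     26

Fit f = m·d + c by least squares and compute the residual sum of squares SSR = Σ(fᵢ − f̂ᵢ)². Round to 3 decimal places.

SSR = 2.985

Forming AᵀA = [[110, 12]; [12, 5]] and Aᵀf = [354, 34]ᵀ gives AᵀA·[m, c]ᵀ = Aᵀf.
Eliminating c: 5·(row 1) − 12·(row 2) gives 406·m = 5·354 − 12·34 = 1362, so m = 681/203.
Then c = (34 − 12·(681/203))/5 = -254/203.
Residuals: -139/203, 254/203, -3/29, -178/203, 12/29; SSR = 606/203.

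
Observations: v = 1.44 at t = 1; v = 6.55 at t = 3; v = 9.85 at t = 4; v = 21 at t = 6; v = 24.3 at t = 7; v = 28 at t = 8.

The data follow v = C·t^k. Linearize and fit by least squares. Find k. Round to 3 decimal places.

Let Y = ln v. Fitting Y = k·ln t + ln C by least squares:
Σln t = 8.3020, Σ(ln t)² = 14.4498, Σln v = 14.0988, Σln t·ln v = 23.8285.
Equations: 14.4498·k + 8.3020·ln C = 23.8285;  8.3020·k + 6·ln C = 14.0988.
Solving (det = 17.7753): k = 1.45834, ln C = 0.33194.

k = 1.458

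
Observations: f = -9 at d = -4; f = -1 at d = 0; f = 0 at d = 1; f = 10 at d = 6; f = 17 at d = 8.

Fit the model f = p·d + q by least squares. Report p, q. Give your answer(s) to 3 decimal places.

p = 2.097, q = -1.213

From the data, Σd·d = 117, Σd = 11, Σ1 = 5.
Right-hand side: Σd·f = 232, Σf = 17.
Normal equations: [[117, 11]; [11, 5]]·[p, q]ᵀ = [232, 17]ᵀ.
Δ = 117·5 − 11² = 464.
p = (232·5 − 11·17)/464 = 973/464; q = (117·17 − 11·232)/464 = -563/464.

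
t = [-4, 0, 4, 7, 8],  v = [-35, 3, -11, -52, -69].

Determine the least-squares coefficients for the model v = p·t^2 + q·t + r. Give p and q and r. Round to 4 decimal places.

Normal-equation sums: Σt^2·t^2 = 7009, Σt^2·t = 855, Σt^2 = 145, Σt·t = 145, Σt = 15, Σ1 = 5.
And Σt^2·v = -7700, Σt·v = -820, Σv = -164.
Inverting the 3×3 Gram matrix, [p, q, r]ᵀ = [-979/650, 9899/3250, 2829/1625]ᵀ.

p = -1.5062, q = 3.0458, r = 1.7409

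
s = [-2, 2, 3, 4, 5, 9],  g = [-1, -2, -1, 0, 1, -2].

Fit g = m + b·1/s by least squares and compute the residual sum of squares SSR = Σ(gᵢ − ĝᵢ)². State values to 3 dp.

SSR = 6.813

Compute the Gram sums: Σ1 = 6, Σ1/s = 161/180, Σ1/s·1/s = 23521/32400.
And Σg = -5, Σ1/s·g = -77/90.
XᵀX·[m, b]ᵀ = Xᵀg becomes [[6, 161/180]; [161/180, 23521/32400]]·[m, b]ᵀ = [-5, -77/90]ᵀ.
Δ = 6·(23521/32400) − (161/180)² = 23041/6480.
m = ((-5)·(23521/32400) − (161/180)·(-77/90))/(23041/6480) = -92811/115205; b = (6·(-77/90) − (161/180)·(-5))/(23041/6480) = -4284/23041.
Residuals: -33104/115205, -126889/115205, -15254/115205, 98166/115205, 42460/23041, -135219/115205; SSR = 784874/115205.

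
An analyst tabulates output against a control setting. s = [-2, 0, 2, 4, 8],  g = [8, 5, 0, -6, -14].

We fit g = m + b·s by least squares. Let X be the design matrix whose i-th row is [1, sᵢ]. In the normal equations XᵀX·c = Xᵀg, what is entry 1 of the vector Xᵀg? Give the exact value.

-7

Entry 1 ↔ basis 1, so (Xᵀg)_{1} = Σᵢ gᵢ = (1)·(8) + (1)·(5) + (1)·(0) + (1)·(-6) + (1)·(-14) = -7.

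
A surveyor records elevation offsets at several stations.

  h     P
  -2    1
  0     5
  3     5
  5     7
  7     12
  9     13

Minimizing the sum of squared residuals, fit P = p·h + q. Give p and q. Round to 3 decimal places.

XᵀX·[p, q]ᵀ = XᵀP reads: 168·p + 22·q = 249;  22·p + 6·q = 43.
Eliminating q: 6·(row 1) − 22·(row 2) gives 524·p = 6·249 − 22·43 = 548, so p = 137/131.
Then q = (43 − 22·(137/131))/6 = 873/262.

p = 1.046, q = 3.332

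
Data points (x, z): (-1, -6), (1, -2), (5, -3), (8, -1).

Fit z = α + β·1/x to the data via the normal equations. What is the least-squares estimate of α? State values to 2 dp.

α = -3.17

Sums needed: Σ1 = 4, Σ1/x = 13/40, Σ1/x·1/x = 3289/1600.
And Σz = -12, Σ1/x·z = 131/40.
Normal equations: [[4, 13/40]; [13/40, 3289/1600]]·[α, β]ᵀ = [-12, 131/40]ᵀ.
Determinant 4·(3289/1600) − (13/40)² = 12987/1600.
α = ((-12)·(3289/1600) − (13/40)·(131/40))/(12987/1600) = -3167/999; β = (4·(131/40) − (13/40)·(-12))/(12987/1600) = 27200/12987.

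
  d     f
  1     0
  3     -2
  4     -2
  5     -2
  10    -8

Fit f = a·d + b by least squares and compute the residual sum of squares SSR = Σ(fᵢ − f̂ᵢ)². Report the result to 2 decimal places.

With design matrix X, XᵀX = [[151, 23]; [23, 5]] and Xᵀf = [-104, -14]ᵀ.
Eliminating b: 5·(row 1) − 23·(row 2) gives 226·a = 5·(-104) − 23·(-14) = -198, so a = -99/113.
Then b = ((-14) − 23·(-99/113))/5 = 139/113.
Residuals: -40/113, -68/113, 31/113, 130/113, -53/113; SSR = 238/113.

SSR = 2.11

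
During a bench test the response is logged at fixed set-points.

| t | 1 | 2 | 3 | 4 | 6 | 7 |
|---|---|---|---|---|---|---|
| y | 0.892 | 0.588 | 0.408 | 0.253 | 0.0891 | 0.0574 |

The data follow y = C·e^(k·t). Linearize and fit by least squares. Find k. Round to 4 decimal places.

Linearized form: ln y = k·t + ln C. From the 6 transformed points,
XᵀX = [[115.0000, 23.0000]; [23.0000, 6]], rhs = [-43.8752, -8.1919]ᵀ  (here Σt = 23.0000, Σ(t)² = 115.0000, Σln y = -8.1919, Σt·ln y = -43.8752).
Δ = 115.0000·6 − (23.0000)² = 161.0000; k = (-43.8752·6 − 23.0000·-8.1919)/161.0000 = -0.46483, ln C = (115.0000·-8.1919 − 23.0000·-43.8752)/161.0000 = 0.41655.

k = -0.4648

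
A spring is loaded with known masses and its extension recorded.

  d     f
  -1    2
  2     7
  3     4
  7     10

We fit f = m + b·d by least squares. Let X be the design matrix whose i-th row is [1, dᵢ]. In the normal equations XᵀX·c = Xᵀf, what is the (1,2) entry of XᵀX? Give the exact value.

Row 1 ↔ basis 1, column 2 ↔ basis d, so (XᵀX)_{1,2} = Σᵢ d = (1)·(-1) + (1)·(2) + (1)·(3) + (1)·(7) = 11.

11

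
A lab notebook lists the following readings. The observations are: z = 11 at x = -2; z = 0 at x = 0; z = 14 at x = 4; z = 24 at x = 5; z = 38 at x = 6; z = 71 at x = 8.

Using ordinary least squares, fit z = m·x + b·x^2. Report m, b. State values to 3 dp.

With design matrix A, AᵀA = [[145, 909]; [909, 6289]] and Aᵀz = [950, 6780]ᵀ.
det = 145·6289 − 909² = 85624.
m = (950·6289 − 909·6780)/85624 = -94235/42812; b = (145·6780 − 909·950)/85624 = 59775/42812.

m = -2.201, b = 1.396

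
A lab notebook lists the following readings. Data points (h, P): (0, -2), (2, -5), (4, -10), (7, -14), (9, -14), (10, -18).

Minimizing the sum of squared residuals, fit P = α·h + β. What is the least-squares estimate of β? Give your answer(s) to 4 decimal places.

Entries of XᵀX: Σh·h = 250, Σh = 32, Σ1 = 6.
Right-hand side: Σh·P = -454, ΣP = -63.
Normal equations: [[250, 32]; [32, 6]]·[α, β]ᵀ = [-454, -63]ᵀ.
Determinant 250·6 − 32² = 476.
α = ((-454)·6 − 32·(-63))/476 = -177/119; β = (250·(-63) − 32·(-454))/476 = -611/238.

β = -2.5672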